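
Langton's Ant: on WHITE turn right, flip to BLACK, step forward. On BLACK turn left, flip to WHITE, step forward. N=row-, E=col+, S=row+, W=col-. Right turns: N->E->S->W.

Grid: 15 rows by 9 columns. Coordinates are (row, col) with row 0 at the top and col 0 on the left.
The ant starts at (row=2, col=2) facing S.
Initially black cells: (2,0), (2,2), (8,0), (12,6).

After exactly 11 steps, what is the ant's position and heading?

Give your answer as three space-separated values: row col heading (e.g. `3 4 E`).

Answer: 1 2 W

Derivation:
Step 1: on BLACK (2,2): turn L to E, flip to white, move to (2,3). |black|=3
Step 2: on WHITE (2,3): turn R to S, flip to black, move to (3,3). |black|=4
Step 3: on WHITE (3,3): turn R to W, flip to black, move to (3,2). |black|=5
Step 4: on WHITE (3,2): turn R to N, flip to black, move to (2,2). |black|=6
Step 5: on WHITE (2,2): turn R to E, flip to black, move to (2,3). |black|=7
Step 6: on BLACK (2,3): turn L to N, flip to white, move to (1,3). |black|=6
Step 7: on WHITE (1,3): turn R to E, flip to black, move to (1,4). |black|=7
Step 8: on WHITE (1,4): turn R to S, flip to black, move to (2,4). |black|=8
Step 9: on WHITE (2,4): turn R to W, flip to black, move to (2,3). |black|=9
Step 10: on WHITE (2,3): turn R to N, flip to black, move to (1,3). |black|=10
Step 11: on BLACK (1,3): turn L to W, flip to white, move to (1,2). |black|=9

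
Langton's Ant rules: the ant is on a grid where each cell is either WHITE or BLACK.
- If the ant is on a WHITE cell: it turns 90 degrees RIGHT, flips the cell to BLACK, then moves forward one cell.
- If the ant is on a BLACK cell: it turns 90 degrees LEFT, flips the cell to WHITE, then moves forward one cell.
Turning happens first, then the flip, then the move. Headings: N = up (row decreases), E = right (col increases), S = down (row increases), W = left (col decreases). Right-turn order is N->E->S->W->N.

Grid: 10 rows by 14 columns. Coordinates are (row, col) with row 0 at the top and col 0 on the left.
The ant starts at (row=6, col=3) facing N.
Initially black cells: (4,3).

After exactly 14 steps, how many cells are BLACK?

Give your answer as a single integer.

Answer: 11

Derivation:
Step 1: on WHITE (6,3): turn R to E, flip to black, move to (6,4). |black|=2
Step 2: on WHITE (6,4): turn R to S, flip to black, move to (7,4). |black|=3
Step 3: on WHITE (7,4): turn R to W, flip to black, move to (7,3). |black|=4
Step 4: on WHITE (7,3): turn R to N, flip to black, move to (6,3). |black|=5
Step 5: on BLACK (6,3): turn L to W, flip to white, move to (6,2). |black|=4
Step 6: on WHITE (6,2): turn R to N, flip to black, move to (5,2). |black|=5
Step 7: on WHITE (5,2): turn R to E, flip to black, move to (5,3). |black|=6
Step 8: on WHITE (5,3): turn R to S, flip to black, move to (6,3). |black|=7
Step 9: on WHITE (6,3): turn R to W, flip to black, move to (6,2). |black|=8
Step 10: on BLACK (6,2): turn L to S, flip to white, move to (7,2). |black|=7
Step 11: on WHITE (7,2): turn R to W, flip to black, move to (7,1). |black|=8
Step 12: on WHITE (7,1): turn R to N, flip to black, move to (6,1). |black|=9
Step 13: on WHITE (6,1): turn R to E, flip to black, move to (6,2). |black|=10
Step 14: on WHITE (6,2): turn R to S, flip to black, move to (7,2). |black|=11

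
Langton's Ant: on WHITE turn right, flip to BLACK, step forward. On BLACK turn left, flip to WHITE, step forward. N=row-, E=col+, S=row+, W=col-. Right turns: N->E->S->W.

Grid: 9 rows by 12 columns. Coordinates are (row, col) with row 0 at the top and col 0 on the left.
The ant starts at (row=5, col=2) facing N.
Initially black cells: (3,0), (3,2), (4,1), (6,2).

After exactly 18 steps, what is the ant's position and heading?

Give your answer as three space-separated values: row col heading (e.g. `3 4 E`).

Answer: 8 3 S

Derivation:
Step 1: on WHITE (5,2): turn R to E, flip to black, move to (5,3). |black|=5
Step 2: on WHITE (5,3): turn R to S, flip to black, move to (6,3). |black|=6
Step 3: on WHITE (6,3): turn R to W, flip to black, move to (6,2). |black|=7
Step 4: on BLACK (6,2): turn L to S, flip to white, move to (7,2). |black|=6
Step 5: on WHITE (7,2): turn R to W, flip to black, move to (7,1). |black|=7
Step 6: on WHITE (7,1): turn R to N, flip to black, move to (6,1). |black|=8
Step 7: on WHITE (6,1): turn R to E, flip to black, move to (6,2). |black|=9
Step 8: on WHITE (6,2): turn R to S, flip to black, move to (7,2). |black|=10
Step 9: on BLACK (7,2): turn L to E, flip to white, move to (7,3). |black|=9
Step 10: on WHITE (7,3): turn R to S, flip to black, move to (8,3). |black|=10
Step 11: on WHITE (8,3): turn R to W, flip to black, move to (8,2). |black|=11
Step 12: on WHITE (8,2): turn R to N, flip to black, move to (7,2). |black|=12
Step 13: on WHITE (7,2): turn R to E, flip to black, move to (7,3). |black|=13
Step 14: on BLACK (7,3): turn L to N, flip to white, move to (6,3). |black|=12
Step 15: on BLACK (6,3): turn L to W, flip to white, move to (6,2). |black|=11
Step 16: on BLACK (6,2): turn L to S, flip to white, move to (7,2). |black|=10
Step 17: on BLACK (7,2): turn L to E, flip to white, move to (7,3). |black|=9
Step 18: on WHITE (7,3): turn R to S, flip to black, move to (8,3). |black|=10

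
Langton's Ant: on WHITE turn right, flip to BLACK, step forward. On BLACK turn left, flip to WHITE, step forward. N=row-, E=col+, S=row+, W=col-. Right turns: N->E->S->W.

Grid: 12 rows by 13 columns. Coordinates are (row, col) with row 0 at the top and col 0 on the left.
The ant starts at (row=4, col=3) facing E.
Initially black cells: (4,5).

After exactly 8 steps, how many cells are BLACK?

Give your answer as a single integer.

Answer: 7

Derivation:
Step 1: on WHITE (4,3): turn R to S, flip to black, move to (5,3). |black|=2
Step 2: on WHITE (5,3): turn R to W, flip to black, move to (5,2). |black|=3
Step 3: on WHITE (5,2): turn R to N, flip to black, move to (4,2). |black|=4
Step 4: on WHITE (4,2): turn R to E, flip to black, move to (4,3). |black|=5
Step 5: on BLACK (4,3): turn L to N, flip to white, move to (3,3). |black|=4
Step 6: on WHITE (3,3): turn R to E, flip to black, move to (3,4). |black|=5
Step 7: on WHITE (3,4): turn R to S, flip to black, move to (4,4). |black|=6
Step 8: on WHITE (4,4): turn R to W, flip to black, move to (4,3). |black|=7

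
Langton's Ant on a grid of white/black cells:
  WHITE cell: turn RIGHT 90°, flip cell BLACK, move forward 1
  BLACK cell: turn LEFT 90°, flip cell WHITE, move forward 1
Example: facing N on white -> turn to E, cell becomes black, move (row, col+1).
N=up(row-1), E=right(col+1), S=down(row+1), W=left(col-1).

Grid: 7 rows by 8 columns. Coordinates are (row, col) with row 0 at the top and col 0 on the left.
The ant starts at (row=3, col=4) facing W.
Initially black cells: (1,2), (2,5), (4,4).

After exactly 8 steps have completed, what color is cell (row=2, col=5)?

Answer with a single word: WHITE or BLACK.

Answer: BLACK

Derivation:
Step 1: on WHITE (3,4): turn R to N, flip to black, move to (2,4). |black|=4
Step 2: on WHITE (2,4): turn R to E, flip to black, move to (2,5). |black|=5
Step 3: on BLACK (2,5): turn L to N, flip to white, move to (1,5). |black|=4
Step 4: on WHITE (1,5): turn R to E, flip to black, move to (1,6). |black|=5
Step 5: on WHITE (1,6): turn R to S, flip to black, move to (2,6). |black|=6
Step 6: on WHITE (2,6): turn R to W, flip to black, move to (2,5). |black|=7
Step 7: on WHITE (2,5): turn R to N, flip to black, move to (1,5). |black|=8
Step 8: on BLACK (1,5): turn L to W, flip to white, move to (1,4). |black|=7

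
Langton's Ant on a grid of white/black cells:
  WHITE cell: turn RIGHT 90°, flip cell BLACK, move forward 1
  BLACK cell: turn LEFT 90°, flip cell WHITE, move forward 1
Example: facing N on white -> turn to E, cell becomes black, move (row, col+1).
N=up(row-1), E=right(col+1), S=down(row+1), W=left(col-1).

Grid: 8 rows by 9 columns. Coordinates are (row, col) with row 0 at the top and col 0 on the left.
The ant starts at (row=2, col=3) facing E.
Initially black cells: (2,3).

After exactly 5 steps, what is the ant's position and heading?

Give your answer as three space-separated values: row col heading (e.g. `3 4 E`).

Answer: 1 3 N

Derivation:
Step 1: on BLACK (2,3): turn L to N, flip to white, move to (1,3). |black|=0
Step 2: on WHITE (1,3): turn R to E, flip to black, move to (1,4). |black|=1
Step 3: on WHITE (1,4): turn R to S, flip to black, move to (2,4). |black|=2
Step 4: on WHITE (2,4): turn R to W, flip to black, move to (2,3). |black|=3
Step 5: on WHITE (2,3): turn R to N, flip to black, move to (1,3). |black|=4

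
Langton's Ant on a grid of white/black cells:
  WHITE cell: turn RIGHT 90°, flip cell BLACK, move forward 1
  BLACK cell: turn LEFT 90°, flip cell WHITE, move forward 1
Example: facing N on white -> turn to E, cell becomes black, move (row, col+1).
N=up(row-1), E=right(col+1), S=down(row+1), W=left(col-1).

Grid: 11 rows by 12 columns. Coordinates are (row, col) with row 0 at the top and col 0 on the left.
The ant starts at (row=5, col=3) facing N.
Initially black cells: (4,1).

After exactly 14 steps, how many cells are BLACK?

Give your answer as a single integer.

Step 1: on WHITE (5,3): turn R to E, flip to black, move to (5,4). |black|=2
Step 2: on WHITE (5,4): turn R to S, flip to black, move to (6,4). |black|=3
Step 3: on WHITE (6,4): turn R to W, flip to black, move to (6,3). |black|=4
Step 4: on WHITE (6,3): turn R to N, flip to black, move to (5,3). |black|=5
Step 5: on BLACK (5,3): turn L to W, flip to white, move to (5,2). |black|=4
Step 6: on WHITE (5,2): turn R to N, flip to black, move to (4,2). |black|=5
Step 7: on WHITE (4,2): turn R to E, flip to black, move to (4,3). |black|=6
Step 8: on WHITE (4,3): turn R to S, flip to black, move to (5,3). |black|=7
Step 9: on WHITE (5,3): turn R to W, flip to black, move to (5,2). |black|=8
Step 10: on BLACK (5,2): turn L to S, flip to white, move to (6,2). |black|=7
Step 11: on WHITE (6,2): turn R to W, flip to black, move to (6,1). |black|=8
Step 12: on WHITE (6,1): turn R to N, flip to black, move to (5,1). |black|=9
Step 13: on WHITE (5,1): turn R to E, flip to black, move to (5,2). |black|=10
Step 14: on WHITE (5,2): turn R to S, flip to black, move to (6,2). |black|=11

Answer: 11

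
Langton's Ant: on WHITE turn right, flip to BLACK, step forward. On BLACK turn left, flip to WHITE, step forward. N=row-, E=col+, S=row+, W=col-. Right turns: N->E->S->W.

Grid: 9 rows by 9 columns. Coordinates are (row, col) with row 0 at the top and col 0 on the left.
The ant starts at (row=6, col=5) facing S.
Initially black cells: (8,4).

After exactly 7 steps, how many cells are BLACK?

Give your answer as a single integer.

Answer: 6

Derivation:
Step 1: on WHITE (6,5): turn R to W, flip to black, move to (6,4). |black|=2
Step 2: on WHITE (6,4): turn R to N, flip to black, move to (5,4). |black|=3
Step 3: on WHITE (5,4): turn R to E, flip to black, move to (5,5). |black|=4
Step 4: on WHITE (5,5): turn R to S, flip to black, move to (6,5). |black|=5
Step 5: on BLACK (6,5): turn L to E, flip to white, move to (6,6). |black|=4
Step 6: on WHITE (6,6): turn R to S, flip to black, move to (7,6). |black|=5
Step 7: on WHITE (7,6): turn R to W, flip to black, move to (7,5). |black|=6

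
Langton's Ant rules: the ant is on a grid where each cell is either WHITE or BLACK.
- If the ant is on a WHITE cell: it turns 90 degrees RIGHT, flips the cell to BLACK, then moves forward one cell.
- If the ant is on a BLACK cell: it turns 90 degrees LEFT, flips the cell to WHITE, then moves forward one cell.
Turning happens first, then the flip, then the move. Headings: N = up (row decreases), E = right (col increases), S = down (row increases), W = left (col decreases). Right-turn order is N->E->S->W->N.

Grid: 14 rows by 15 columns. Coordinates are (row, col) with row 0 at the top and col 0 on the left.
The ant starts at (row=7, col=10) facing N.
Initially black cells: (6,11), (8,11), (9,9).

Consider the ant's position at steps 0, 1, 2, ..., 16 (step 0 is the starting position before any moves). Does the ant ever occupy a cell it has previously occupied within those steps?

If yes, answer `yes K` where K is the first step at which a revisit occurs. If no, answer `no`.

Step 1: on WHITE (7,10): turn R to E, flip to black, move to (7,11). |black|=4 — new cell
Step 2: on WHITE (7,11): turn R to S, flip to black, move to (8,11). |black|=5 — new cell
Step 3: on BLACK (8,11): turn L to E, flip to white, move to (8,12). |black|=4 — new cell
Step 4: on WHITE (8,12): turn R to S, flip to black, move to (9,12). |black|=5 — new cell
Step 5: on WHITE (9,12): turn R to W, flip to black, move to (9,11). |black|=6 — new cell
Step 6: on WHITE (9,11): turn R to N, flip to black, move to (8,11). |black|=7 — REVISIT

Answer: yes 6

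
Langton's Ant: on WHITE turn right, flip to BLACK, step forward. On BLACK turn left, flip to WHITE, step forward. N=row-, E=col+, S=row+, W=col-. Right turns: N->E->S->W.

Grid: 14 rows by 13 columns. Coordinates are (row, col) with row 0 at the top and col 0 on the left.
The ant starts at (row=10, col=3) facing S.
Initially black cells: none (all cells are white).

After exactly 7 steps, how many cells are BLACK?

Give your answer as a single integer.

Step 1: on WHITE (10,3): turn R to W, flip to black, move to (10,2). |black|=1
Step 2: on WHITE (10,2): turn R to N, flip to black, move to (9,2). |black|=2
Step 3: on WHITE (9,2): turn R to E, flip to black, move to (9,3). |black|=3
Step 4: on WHITE (9,3): turn R to S, flip to black, move to (10,3). |black|=4
Step 5: on BLACK (10,3): turn L to E, flip to white, move to (10,4). |black|=3
Step 6: on WHITE (10,4): turn R to S, flip to black, move to (11,4). |black|=4
Step 7: on WHITE (11,4): turn R to W, flip to black, move to (11,3). |black|=5

Answer: 5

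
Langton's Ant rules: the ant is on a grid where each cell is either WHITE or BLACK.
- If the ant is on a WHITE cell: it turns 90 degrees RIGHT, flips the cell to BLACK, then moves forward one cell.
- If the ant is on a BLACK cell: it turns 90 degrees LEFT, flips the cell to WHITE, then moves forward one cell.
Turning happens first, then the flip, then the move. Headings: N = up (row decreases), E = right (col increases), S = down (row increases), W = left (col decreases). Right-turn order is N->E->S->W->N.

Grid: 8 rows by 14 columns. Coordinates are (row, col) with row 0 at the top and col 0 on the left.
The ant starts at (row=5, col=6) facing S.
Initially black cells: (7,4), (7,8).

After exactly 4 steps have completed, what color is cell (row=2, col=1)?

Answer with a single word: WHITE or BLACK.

Step 1: on WHITE (5,6): turn R to W, flip to black, move to (5,5). |black|=3
Step 2: on WHITE (5,5): turn R to N, flip to black, move to (4,5). |black|=4
Step 3: on WHITE (4,5): turn R to E, flip to black, move to (4,6). |black|=5
Step 4: on WHITE (4,6): turn R to S, flip to black, move to (5,6). |black|=6

Answer: WHITE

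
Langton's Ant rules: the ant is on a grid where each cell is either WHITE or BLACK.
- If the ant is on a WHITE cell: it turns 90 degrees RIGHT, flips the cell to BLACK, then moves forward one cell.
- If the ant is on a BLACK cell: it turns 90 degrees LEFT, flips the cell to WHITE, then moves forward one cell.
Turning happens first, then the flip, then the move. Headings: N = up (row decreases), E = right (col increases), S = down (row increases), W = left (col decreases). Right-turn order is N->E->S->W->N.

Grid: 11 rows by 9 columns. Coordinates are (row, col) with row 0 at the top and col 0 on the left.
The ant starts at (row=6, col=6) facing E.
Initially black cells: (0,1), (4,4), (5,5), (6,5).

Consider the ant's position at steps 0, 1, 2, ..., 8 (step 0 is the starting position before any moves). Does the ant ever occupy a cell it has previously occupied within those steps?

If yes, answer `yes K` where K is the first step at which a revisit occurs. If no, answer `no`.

Step 1: on WHITE (6,6): turn R to S, flip to black, move to (7,6). |black|=5 — new cell
Step 2: on WHITE (7,6): turn R to W, flip to black, move to (7,5). |black|=6 — new cell
Step 3: on WHITE (7,5): turn R to N, flip to black, move to (6,5). |black|=7 — new cell
Step 4: on BLACK (6,5): turn L to W, flip to white, move to (6,4). |black|=6 — new cell
Step 5: on WHITE (6,4): turn R to N, flip to black, move to (5,4). |black|=7 — new cell
Step 6: on WHITE (5,4): turn R to E, flip to black, move to (5,5). |black|=8 — new cell
Step 7: on BLACK (5,5): turn L to N, flip to white, move to (4,5). |black|=7 — new cell
Step 8: on WHITE (4,5): turn R to E, flip to black, move to (4,6). |black|=8 — new cell
No revisit within 8 steps.

Answer: no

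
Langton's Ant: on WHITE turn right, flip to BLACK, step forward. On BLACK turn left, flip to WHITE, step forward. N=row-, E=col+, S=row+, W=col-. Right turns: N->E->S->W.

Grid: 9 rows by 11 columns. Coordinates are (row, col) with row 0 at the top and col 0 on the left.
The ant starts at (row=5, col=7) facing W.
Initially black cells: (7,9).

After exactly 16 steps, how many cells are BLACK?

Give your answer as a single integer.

Answer: 9

Derivation:
Step 1: on WHITE (5,7): turn R to N, flip to black, move to (4,7). |black|=2
Step 2: on WHITE (4,7): turn R to E, flip to black, move to (4,8). |black|=3
Step 3: on WHITE (4,8): turn R to S, flip to black, move to (5,8). |black|=4
Step 4: on WHITE (5,8): turn R to W, flip to black, move to (5,7). |black|=5
Step 5: on BLACK (5,7): turn L to S, flip to white, move to (6,7). |black|=4
Step 6: on WHITE (6,7): turn R to W, flip to black, move to (6,6). |black|=5
Step 7: on WHITE (6,6): turn R to N, flip to black, move to (5,6). |black|=6
Step 8: on WHITE (5,6): turn R to E, flip to black, move to (5,7). |black|=7
Step 9: on WHITE (5,7): turn R to S, flip to black, move to (6,7). |black|=8
Step 10: on BLACK (6,7): turn L to E, flip to white, move to (6,8). |black|=7
Step 11: on WHITE (6,8): turn R to S, flip to black, move to (7,8). |black|=8
Step 12: on WHITE (7,8): turn R to W, flip to black, move to (7,7). |black|=9
Step 13: on WHITE (7,7): turn R to N, flip to black, move to (6,7). |black|=10
Step 14: on WHITE (6,7): turn R to E, flip to black, move to (6,8). |black|=11
Step 15: on BLACK (6,8): turn L to N, flip to white, move to (5,8). |black|=10
Step 16: on BLACK (5,8): turn L to W, flip to white, move to (5,7). |black|=9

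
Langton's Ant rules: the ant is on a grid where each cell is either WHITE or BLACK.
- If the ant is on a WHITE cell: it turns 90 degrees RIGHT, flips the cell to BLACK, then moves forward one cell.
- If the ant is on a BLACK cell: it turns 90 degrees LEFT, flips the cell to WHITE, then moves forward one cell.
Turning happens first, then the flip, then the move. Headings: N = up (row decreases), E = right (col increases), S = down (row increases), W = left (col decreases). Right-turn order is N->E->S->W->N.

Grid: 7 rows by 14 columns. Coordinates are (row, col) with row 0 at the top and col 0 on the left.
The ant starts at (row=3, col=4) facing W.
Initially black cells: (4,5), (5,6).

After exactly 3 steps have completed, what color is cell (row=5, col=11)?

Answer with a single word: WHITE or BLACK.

Answer: WHITE

Derivation:
Step 1: on WHITE (3,4): turn R to N, flip to black, move to (2,4). |black|=3
Step 2: on WHITE (2,4): turn R to E, flip to black, move to (2,5). |black|=4
Step 3: on WHITE (2,5): turn R to S, flip to black, move to (3,5). |black|=5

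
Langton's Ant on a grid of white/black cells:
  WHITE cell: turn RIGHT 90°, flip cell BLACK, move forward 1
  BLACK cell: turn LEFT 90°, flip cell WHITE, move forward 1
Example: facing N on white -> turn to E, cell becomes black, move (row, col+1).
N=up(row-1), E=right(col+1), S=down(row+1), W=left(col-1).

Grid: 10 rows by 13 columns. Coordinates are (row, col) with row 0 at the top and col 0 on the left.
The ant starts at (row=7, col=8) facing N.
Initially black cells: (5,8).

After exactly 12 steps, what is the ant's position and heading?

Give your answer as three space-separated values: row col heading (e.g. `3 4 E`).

Step 1: on WHITE (7,8): turn R to E, flip to black, move to (7,9). |black|=2
Step 2: on WHITE (7,9): turn R to S, flip to black, move to (8,9). |black|=3
Step 3: on WHITE (8,9): turn R to W, flip to black, move to (8,8). |black|=4
Step 4: on WHITE (8,8): turn R to N, flip to black, move to (7,8). |black|=5
Step 5: on BLACK (7,8): turn L to W, flip to white, move to (7,7). |black|=4
Step 6: on WHITE (7,7): turn R to N, flip to black, move to (6,7). |black|=5
Step 7: on WHITE (6,7): turn R to E, flip to black, move to (6,8). |black|=6
Step 8: on WHITE (6,8): turn R to S, flip to black, move to (7,8). |black|=7
Step 9: on WHITE (7,8): turn R to W, flip to black, move to (7,7). |black|=8
Step 10: on BLACK (7,7): turn L to S, flip to white, move to (8,7). |black|=7
Step 11: on WHITE (8,7): turn R to W, flip to black, move to (8,6). |black|=8
Step 12: on WHITE (8,6): turn R to N, flip to black, move to (7,6). |black|=9

Answer: 7 6 N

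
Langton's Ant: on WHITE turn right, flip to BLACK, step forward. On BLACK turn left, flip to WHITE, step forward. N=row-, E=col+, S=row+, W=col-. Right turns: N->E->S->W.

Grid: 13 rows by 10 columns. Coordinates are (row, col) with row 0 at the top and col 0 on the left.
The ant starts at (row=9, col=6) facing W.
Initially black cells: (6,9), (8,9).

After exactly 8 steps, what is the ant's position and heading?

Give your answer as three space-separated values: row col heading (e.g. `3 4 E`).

Answer: 9 6 E

Derivation:
Step 1: on WHITE (9,6): turn R to N, flip to black, move to (8,6). |black|=3
Step 2: on WHITE (8,6): turn R to E, flip to black, move to (8,7). |black|=4
Step 3: on WHITE (8,7): turn R to S, flip to black, move to (9,7). |black|=5
Step 4: on WHITE (9,7): turn R to W, flip to black, move to (9,6). |black|=6
Step 5: on BLACK (9,6): turn L to S, flip to white, move to (10,6). |black|=5
Step 6: on WHITE (10,6): turn R to W, flip to black, move to (10,5). |black|=6
Step 7: on WHITE (10,5): turn R to N, flip to black, move to (9,5). |black|=7
Step 8: on WHITE (9,5): turn R to E, flip to black, move to (9,6). |black|=8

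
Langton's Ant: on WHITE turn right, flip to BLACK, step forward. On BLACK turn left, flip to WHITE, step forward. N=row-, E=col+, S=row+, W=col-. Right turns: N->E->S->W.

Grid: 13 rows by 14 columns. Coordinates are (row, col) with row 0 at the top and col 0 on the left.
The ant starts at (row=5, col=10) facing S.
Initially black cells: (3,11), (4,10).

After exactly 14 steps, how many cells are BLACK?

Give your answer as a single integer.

Answer: 10

Derivation:
Step 1: on WHITE (5,10): turn R to W, flip to black, move to (5,9). |black|=3
Step 2: on WHITE (5,9): turn R to N, flip to black, move to (4,9). |black|=4
Step 3: on WHITE (4,9): turn R to E, flip to black, move to (4,10). |black|=5
Step 4: on BLACK (4,10): turn L to N, flip to white, move to (3,10). |black|=4
Step 5: on WHITE (3,10): turn R to E, flip to black, move to (3,11). |black|=5
Step 6: on BLACK (3,11): turn L to N, flip to white, move to (2,11). |black|=4
Step 7: on WHITE (2,11): turn R to E, flip to black, move to (2,12). |black|=5
Step 8: on WHITE (2,12): turn R to S, flip to black, move to (3,12). |black|=6
Step 9: on WHITE (3,12): turn R to W, flip to black, move to (3,11). |black|=7
Step 10: on WHITE (3,11): turn R to N, flip to black, move to (2,11). |black|=8
Step 11: on BLACK (2,11): turn L to W, flip to white, move to (2,10). |black|=7
Step 12: on WHITE (2,10): turn R to N, flip to black, move to (1,10). |black|=8
Step 13: on WHITE (1,10): turn R to E, flip to black, move to (1,11). |black|=9
Step 14: on WHITE (1,11): turn R to S, flip to black, move to (2,11). |black|=10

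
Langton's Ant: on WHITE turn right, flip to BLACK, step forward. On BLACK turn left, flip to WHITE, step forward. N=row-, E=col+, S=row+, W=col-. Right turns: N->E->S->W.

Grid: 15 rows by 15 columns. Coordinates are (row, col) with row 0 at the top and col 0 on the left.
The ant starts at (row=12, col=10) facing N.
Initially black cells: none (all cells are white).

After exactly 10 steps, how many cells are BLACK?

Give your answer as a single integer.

Answer: 6

Derivation:
Step 1: on WHITE (12,10): turn R to E, flip to black, move to (12,11). |black|=1
Step 2: on WHITE (12,11): turn R to S, flip to black, move to (13,11). |black|=2
Step 3: on WHITE (13,11): turn R to W, flip to black, move to (13,10). |black|=3
Step 4: on WHITE (13,10): turn R to N, flip to black, move to (12,10). |black|=4
Step 5: on BLACK (12,10): turn L to W, flip to white, move to (12,9). |black|=3
Step 6: on WHITE (12,9): turn R to N, flip to black, move to (11,9). |black|=4
Step 7: on WHITE (11,9): turn R to E, flip to black, move to (11,10). |black|=5
Step 8: on WHITE (11,10): turn R to S, flip to black, move to (12,10). |black|=6
Step 9: on WHITE (12,10): turn R to W, flip to black, move to (12,9). |black|=7
Step 10: on BLACK (12,9): turn L to S, flip to white, move to (13,9). |black|=6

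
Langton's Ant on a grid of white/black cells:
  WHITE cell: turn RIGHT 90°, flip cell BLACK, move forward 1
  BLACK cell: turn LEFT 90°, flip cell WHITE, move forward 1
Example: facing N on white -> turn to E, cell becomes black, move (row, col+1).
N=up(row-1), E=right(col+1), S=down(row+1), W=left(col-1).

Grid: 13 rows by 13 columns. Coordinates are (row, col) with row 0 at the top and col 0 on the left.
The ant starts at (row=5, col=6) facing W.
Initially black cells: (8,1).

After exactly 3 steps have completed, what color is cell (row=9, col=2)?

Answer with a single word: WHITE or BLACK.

Step 1: on WHITE (5,6): turn R to N, flip to black, move to (4,6). |black|=2
Step 2: on WHITE (4,6): turn R to E, flip to black, move to (4,7). |black|=3
Step 3: on WHITE (4,7): turn R to S, flip to black, move to (5,7). |black|=4

Answer: WHITE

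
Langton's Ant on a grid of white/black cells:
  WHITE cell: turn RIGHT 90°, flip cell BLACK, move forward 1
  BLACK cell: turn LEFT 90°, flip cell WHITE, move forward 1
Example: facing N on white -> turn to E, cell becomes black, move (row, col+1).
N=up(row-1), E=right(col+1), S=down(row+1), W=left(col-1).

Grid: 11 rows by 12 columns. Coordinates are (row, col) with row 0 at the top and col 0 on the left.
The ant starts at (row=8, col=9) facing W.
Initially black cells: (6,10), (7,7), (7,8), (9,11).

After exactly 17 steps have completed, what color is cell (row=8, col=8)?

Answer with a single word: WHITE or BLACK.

Step 1: on WHITE (8,9): turn R to N, flip to black, move to (7,9). |black|=5
Step 2: on WHITE (7,9): turn R to E, flip to black, move to (7,10). |black|=6
Step 3: on WHITE (7,10): turn R to S, flip to black, move to (8,10). |black|=7
Step 4: on WHITE (8,10): turn R to W, flip to black, move to (8,9). |black|=8
Step 5: on BLACK (8,9): turn L to S, flip to white, move to (9,9). |black|=7
Step 6: on WHITE (9,9): turn R to W, flip to black, move to (9,8). |black|=8
Step 7: on WHITE (9,8): turn R to N, flip to black, move to (8,8). |black|=9
Step 8: on WHITE (8,8): turn R to E, flip to black, move to (8,9). |black|=10
Step 9: on WHITE (8,9): turn R to S, flip to black, move to (9,9). |black|=11
Step 10: on BLACK (9,9): turn L to E, flip to white, move to (9,10). |black|=10
Step 11: on WHITE (9,10): turn R to S, flip to black, move to (10,10). |black|=11
Step 12: on WHITE (10,10): turn R to W, flip to black, move to (10,9). |black|=12
Step 13: on WHITE (10,9): turn R to N, flip to black, move to (9,9). |black|=13
Step 14: on WHITE (9,9): turn R to E, flip to black, move to (9,10). |black|=14
Step 15: on BLACK (9,10): turn L to N, flip to white, move to (8,10). |black|=13
Step 16: on BLACK (8,10): turn L to W, flip to white, move to (8,9). |black|=12
Step 17: on BLACK (8,9): turn L to S, flip to white, move to (9,9). |black|=11

Answer: BLACK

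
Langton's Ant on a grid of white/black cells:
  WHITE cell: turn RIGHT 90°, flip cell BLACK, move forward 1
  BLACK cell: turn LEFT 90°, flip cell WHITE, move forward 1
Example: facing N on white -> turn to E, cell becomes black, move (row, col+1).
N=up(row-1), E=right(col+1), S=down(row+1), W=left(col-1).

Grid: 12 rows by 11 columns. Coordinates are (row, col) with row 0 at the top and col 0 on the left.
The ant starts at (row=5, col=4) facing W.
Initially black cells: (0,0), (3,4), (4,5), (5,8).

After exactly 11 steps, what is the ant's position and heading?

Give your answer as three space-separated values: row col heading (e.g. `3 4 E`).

Step 1: on WHITE (5,4): turn R to N, flip to black, move to (4,4). |black|=5
Step 2: on WHITE (4,4): turn R to E, flip to black, move to (4,5). |black|=6
Step 3: on BLACK (4,5): turn L to N, flip to white, move to (3,5). |black|=5
Step 4: on WHITE (3,5): turn R to E, flip to black, move to (3,6). |black|=6
Step 5: on WHITE (3,6): turn R to S, flip to black, move to (4,6). |black|=7
Step 6: on WHITE (4,6): turn R to W, flip to black, move to (4,5). |black|=8
Step 7: on WHITE (4,5): turn R to N, flip to black, move to (3,5). |black|=9
Step 8: on BLACK (3,5): turn L to W, flip to white, move to (3,4). |black|=8
Step 9: on BLACK (3,4): turn L to S, flip to white, move to (4,4). |black|=7
Step 10: on BLACK (4,4): turn L to E, flip to white, move to (4,5). |black|=6
Step 11: on BLACK (4,5): turn L to N, flip to white, move to (3,5). |black|=5

Answer: 3 5 N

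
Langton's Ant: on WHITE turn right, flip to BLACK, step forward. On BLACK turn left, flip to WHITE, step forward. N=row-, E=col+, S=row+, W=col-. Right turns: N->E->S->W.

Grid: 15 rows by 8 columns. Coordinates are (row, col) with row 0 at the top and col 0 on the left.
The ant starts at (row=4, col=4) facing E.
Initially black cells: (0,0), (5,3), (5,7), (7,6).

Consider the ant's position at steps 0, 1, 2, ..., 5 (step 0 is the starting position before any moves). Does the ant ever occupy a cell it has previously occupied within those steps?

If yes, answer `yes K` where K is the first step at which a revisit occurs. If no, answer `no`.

Step 1: on WHITE (4,4): turn R to S, flip to black, move to (5,4). |black|=5 — new cell
Step 2: on WHITE (5,4): turn R to W, flip to black, move to (5,3). |black|=6 — new cell
Step 3: on BLACK (5,3): turn L to S, flip to white, move to (6,3). |black|=5 — new cell
Step 4: on WHITE (6,3): turn R to W, flip to black, move to (6,2). |black|=6 — new cell
Step 5: on WHITE (6,2): turn R to N, flip to black, move to (5,2). |black|=7 — new cell
No revisit within 5 steps.

Answer: no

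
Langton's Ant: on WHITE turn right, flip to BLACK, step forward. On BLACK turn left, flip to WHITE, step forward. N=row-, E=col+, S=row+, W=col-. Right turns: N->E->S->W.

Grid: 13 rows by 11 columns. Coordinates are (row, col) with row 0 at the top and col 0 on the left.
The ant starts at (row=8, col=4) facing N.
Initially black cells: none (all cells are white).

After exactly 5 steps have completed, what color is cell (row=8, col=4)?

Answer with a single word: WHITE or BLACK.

Answer: WHITE

Derivation:
Step 1: on WHITE (8,4): turn R to E, flip to black, move to (8,5). |black|=1
Step 2: on WHITE (8,5): turn R to S, flip to black, move to (9,5). |black|=2
Step 3: on WHITE (9,5): turn R to W, flip to black, move to (9,4). |black|=3
Step 4: on WHITE (9,4): turn R to N, flip to black, move to (8,4). |black|=4
Step 5: on BLACK (8,4): turn L to W, flip to white, move to (8,3). |black|=3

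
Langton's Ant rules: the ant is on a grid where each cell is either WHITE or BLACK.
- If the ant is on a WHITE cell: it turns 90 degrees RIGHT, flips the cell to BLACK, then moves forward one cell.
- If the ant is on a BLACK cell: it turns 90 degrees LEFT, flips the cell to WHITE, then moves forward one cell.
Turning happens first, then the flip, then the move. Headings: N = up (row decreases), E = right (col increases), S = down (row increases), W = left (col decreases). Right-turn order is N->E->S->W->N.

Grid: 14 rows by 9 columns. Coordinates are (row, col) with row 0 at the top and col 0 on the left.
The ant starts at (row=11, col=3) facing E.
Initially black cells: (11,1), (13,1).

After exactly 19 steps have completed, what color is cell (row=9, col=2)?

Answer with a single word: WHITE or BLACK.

Answer: BLACK

Derivation:
Step 1: on WHITE (11,3): turn R to S, flip to black, move to (12,3). |black|=3
Step 2: on WHITE (12,3): turn R to W, flip to black, move to (12,2). |black|=4
Step 3: on WHITE (12,2): turn R to N, flip to black, move to (11,2). |black|=5
Step 4: on WHITE (11,2): turn R to E, flip to black, move to (11,3). |black|=6
Step 5: on BLACK (11,3): turn L to N, flip to white, move to (10,3). |black|=5
Step 6: on WHITE (10,3): turn R to E, flip to black, move to (10,4). |black|=6
Step 7: on WHITE (10,4): turn R to S, flip to black, move to (11,4). |black|=7
Step 8: on WHITE (11,4): turn R to W, flip to black, move to (11,3). |black|=8
Step 9: on WHITE (11,3): turn R to N, flip to black, move to (10,3). |black|=9
Step 10: on BLACK (10,3): turn L to W, flip to white, move to (10,2). |black|=8
Step 11: on WHITE (10,2): turn R to N, flip to black, move to (9,2). |black|=9
Step 12: on WHITE (9,2): turn R to E, flip to black, move to (9,3). |black|=10
Step 13: on WHITE (9,3): turn R to S, flip to black, move to (10,3). |black|=11
Step 14: on WHITE (10,3): turn R to W, flip to black, move to (10,2). |black|=12
Step 15: on BLACK (10,2): turn L to S, flip to white, move to (11,2). |black|=11
Step 16: on BLACK (11,2): turn L to E, flip to white, move to (11,3). |black|=10
Step 17: on BLACK (11,3): turn L to N, flip to white, move to (10,3). |black|=9
Step 18: on BLACK (10,3): turn L to W, flip to white, move to (10,2). |black|=8
Step 19: on WHITE (10,2): turn R to N, flip to black, move to (9,2). |black|=9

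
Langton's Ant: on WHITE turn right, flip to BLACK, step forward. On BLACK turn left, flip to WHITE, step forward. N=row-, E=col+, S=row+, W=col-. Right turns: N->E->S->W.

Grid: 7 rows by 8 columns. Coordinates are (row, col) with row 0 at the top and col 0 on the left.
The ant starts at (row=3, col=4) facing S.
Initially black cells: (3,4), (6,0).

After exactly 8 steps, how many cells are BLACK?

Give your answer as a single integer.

Step 1: on BLACK (3,4): turn L to E, flip to white, move to (3,5). |black|=1
Step 2: on WHITE (3,5): turn R to S, flip to black, move to (4,5). |black|=2
Step 3: on WHITE (4,5): turn R to W, flip to black, move to (4,4). |black|=3
Step 4: on WHITE (4,4): turn R to N, flip to black, move to (3,4). |black|=4
Step 5: on WHITE (3,4): turn R to E, flip to black, move to (3,5). |black|=5
Step 6: on BLACK (3,5): turn L to N, flip to white, move to (2,5). |black|=4
Step 7: on WHITE (2,5): turn R to E, flip to black, move to (2,6). |black|=5
Step 8: on WHITE (2,6): turn R to S, flip to black, move to (3,6). |black|=6

Answer: 6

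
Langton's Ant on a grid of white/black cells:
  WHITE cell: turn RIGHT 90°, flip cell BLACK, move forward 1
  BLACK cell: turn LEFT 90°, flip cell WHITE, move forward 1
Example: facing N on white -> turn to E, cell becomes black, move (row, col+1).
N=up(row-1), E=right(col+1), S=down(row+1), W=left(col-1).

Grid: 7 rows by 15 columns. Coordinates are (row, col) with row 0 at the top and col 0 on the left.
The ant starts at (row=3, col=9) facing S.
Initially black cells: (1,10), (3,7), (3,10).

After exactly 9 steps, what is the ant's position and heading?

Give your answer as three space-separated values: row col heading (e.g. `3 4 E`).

Answer: 3 10 W

Derivation:
Step 1: on WHITE (3,9): turn R to W, flip to black, move to (3,8). |black|=4
Step 2: on WHITE (3,8): turn R to N, flip to black, move to (2,8). |black|=5
Step 3: on WHITE (2,8): turn R to E, flip to black, move to (2,9). |black|=6
Step 4: on WHITE (2,9): turn R to S, flip to black, move to (3,9). |black|=7
Step 5: on BLACK (3,9): turn L to E, flip to white, move to (3,10). |black|=6
Step 6: on BLACK (3,10): turn L to N, flip to white, move to (2,10). |black|=5
Step 7: on WHITE (2,10): turn R to E, flip to black, move to (2,11). |black|=6
Step 8: on WHITE (2,11): turn R to S, flip to black, move to (3,11). |black|=7
Step 9: on WHITE (3,11): turn R to W, flip to black, move to (3,10). |black|=8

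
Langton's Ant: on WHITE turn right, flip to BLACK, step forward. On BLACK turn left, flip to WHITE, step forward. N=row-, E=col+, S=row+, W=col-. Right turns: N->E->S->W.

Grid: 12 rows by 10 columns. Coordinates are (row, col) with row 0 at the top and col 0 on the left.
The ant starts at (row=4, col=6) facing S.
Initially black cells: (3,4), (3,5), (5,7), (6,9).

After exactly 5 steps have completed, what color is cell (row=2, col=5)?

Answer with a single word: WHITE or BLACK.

Answer: WHITE

Derivation:
Step 1: on WHITE (4,6): turn R to W, flip to black, move to (4,5). |black|=5
Step 2: on WHITE (4,5): turn R to N, flip to black, move to (3,5). |black|=6
Step 3: on BLACK (3,5): turn L to W, flip to white, move to (3,4). |black|=5
Step 4: on BLACK (3,4): turn L to S, flip to white, move to (4,4). |black|=4
Step 5: on WHITE (4,4): turn R to W, flip to black, move to (4,3). |black|=5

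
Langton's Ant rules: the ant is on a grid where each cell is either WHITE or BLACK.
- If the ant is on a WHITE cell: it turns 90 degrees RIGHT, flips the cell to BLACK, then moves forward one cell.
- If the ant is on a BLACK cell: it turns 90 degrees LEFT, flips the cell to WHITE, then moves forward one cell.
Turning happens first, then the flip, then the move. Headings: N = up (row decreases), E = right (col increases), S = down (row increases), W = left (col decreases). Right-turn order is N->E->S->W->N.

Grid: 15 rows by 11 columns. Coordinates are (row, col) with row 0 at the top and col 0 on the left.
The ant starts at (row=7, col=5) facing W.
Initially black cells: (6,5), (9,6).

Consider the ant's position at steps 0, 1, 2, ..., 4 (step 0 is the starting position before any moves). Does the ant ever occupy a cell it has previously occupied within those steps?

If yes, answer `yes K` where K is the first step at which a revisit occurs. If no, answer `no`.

Step 1: on WHITE (7,5): turn R to N, flip to black, move to (6,5). |black|=3 — new cell
Step 2: on BLACK (6,5): turn L to W, flip to white, move to (6,4). |black|=2 — new cell
Step 3: on WHITE (6,4): turn R to N, flip to black, move to (5,4). |black|=3 — new cell
Step 4: on WHITE (5,4): turn R to E, flip to black, move to (5,5). |black|=4 — new cell
No revisit within 4 steps.

Answer: no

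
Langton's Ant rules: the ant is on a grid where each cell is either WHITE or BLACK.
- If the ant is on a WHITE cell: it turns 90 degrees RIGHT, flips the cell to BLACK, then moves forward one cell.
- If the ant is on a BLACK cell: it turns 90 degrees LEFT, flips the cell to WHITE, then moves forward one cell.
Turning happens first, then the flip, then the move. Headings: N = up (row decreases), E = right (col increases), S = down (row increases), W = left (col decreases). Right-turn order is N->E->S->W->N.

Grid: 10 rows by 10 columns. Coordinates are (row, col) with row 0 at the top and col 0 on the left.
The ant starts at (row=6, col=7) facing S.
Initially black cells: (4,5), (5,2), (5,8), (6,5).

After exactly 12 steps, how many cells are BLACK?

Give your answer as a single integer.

Answer: 8

Derivation:
Step 1: on WHITE (6,7): turn R to W, flip to black, move to (6,6). |black|=5
Step 2: on WHITE (6,6): turn R to N, flip to black, move to (5,6). |black|=6
Step 3: on WHITE (5,6): turn R to E, flip to black, move to (5,7). |black|=7
Step 4: on WHITE (5,7): turn R to S, flip to black, move to (6,7). |black|=8
Step 5: on BLACK (6,7): turn L to E, flip to white, move to (6,8). |black|=7
Step 6: on WHITE (6,8): turn R to S, flip to black, move to (7,8). |black|=8
Step 7: on WHITE (7,8): turn R to W, flip to black, move to (7,7). |black|=9
Step 8: on WHITE (7,7): turn R to N, flip to black, move to (6,7). |black|=10
Step 9: on WHITE (6,7): turn R to E, flip to black, move to (6,8). |black|=11
Step 10: on BLACK (6,8): turn L to N, flip to white, move to (5,8). |black|=10
Step 11: on BLACK (5,8): turn L to W, flip to white, move to (5,7). |black|=9
Step 12: on BLACK (5,7): turn L to S, flip to white, move to (6,7). |black|=8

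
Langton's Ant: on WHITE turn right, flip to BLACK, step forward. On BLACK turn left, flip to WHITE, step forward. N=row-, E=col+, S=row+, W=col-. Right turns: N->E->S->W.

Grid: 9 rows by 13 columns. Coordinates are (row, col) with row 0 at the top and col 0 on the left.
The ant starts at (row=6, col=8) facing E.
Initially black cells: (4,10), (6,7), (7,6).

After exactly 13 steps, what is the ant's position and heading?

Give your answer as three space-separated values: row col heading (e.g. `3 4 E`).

Step 1: on WHITE (6,8): turn R to S, flip to black, move to (7,8). |black|=4
Step 2: on WHITE (7,8): turn R to W, flip to black, move to (7,7). |black|=5
Step 3: on WHITE (7,7): turn R to N, flip to black, move to (6,7). |black|=6
Step 4: on BLACK (6,7): turn L to W, flip to white, move to (6,6). |black|=5
Step 5: on WHITE (6,6): turn R to N, flip to black, move to (5,6). |black|=6
Step 6: on WHITE (5,6): turn R to E, flip to black, move to (5,7). |black|=7
Step 7: on WHITE (5,7): turn R to S, flip to black, move to (6,7). |black|=8
Step 8: on WHITE (6,7): turn R to W, flip to black, move to (6,6). |black|=9
Step 9: on BLACK (6,6): turn L to S, flip to white, move to (7,6). |black|=8
Step 10: on BLACK (7,6): turn L to E, flip to white, move to (7,7). |black|=7
Step 11: on BLACK (7,7): turn L to N, flip to white, move to (6,7). |black|=6
Step 12: on BLACK (6,7): turn L to W, flip to white, move to (6,6). |black|=5
Step 13: on WHITE (6,6): turn R to N, flip to black, move to (5,6). |black|=6

Answer: 5 6 N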